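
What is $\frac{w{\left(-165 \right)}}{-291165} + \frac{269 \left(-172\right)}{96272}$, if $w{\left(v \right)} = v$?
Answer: $- \frac{224262289}{467183948} \approx -0.48003$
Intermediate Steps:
$\frac{w{\left(-165 \right)}}{-291165} + \frac{269 \left(-172\right)}{96272} = - \frac{165}{-291165} + \frac{269 \left(-172\right)}{96272} = \left(-165\right) \left(- \frac{1}{291165}\right) - \frac{11567}{24068} = \frac{11}{19411} - \frac{11567}{24068} = - \frac{224262289}{467183948}$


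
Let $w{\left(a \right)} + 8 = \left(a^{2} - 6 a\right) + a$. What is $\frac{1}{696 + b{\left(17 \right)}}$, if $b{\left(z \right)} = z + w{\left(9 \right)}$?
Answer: $\frac{1}{741} \approx 0.0013495$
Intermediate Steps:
$w{\left(a \right)} = -8 + a^{2} - 5 a$ ($w{\left(a \right)} = -8 + \left(\left(a^{2} - 6 a\right) + a\right) = -8 + \left(a^{2} - 5 a\right) = -8 + a^{2} - 5 a$)
$b{\left(z \right)} = 28 + z$ ($b{\left(z \right)} = z - \left(53 - 81\right) = z - -28 = z + 28 = 28 + z$)
$\frac{1}{696 + b{\left(17 \right)}} = \frac{1}{696 + \left(28 + 17\right)} = \frac{1}{696 + 45} = \frac{1}{741}$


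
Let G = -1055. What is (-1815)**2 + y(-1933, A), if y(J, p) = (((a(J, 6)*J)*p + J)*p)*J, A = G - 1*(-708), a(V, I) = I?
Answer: 2698148156548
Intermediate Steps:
A = -347 (A = -1055 - 1*(-708) = -1055 + 708 = -347)
y(J, p) = J*p*(J + 6*J*p) (y(J, p) = (((6*J)*p + J)*p)*J = ((6*J*p + J)*p)*J = ((J + 6*J*p)*p)*J = (p*(J + 6*J*p))*J = J*p*(J + 6*J*p))
(-1815)**2 + y(-1933, A) = (-1815)**2 - 347*(-1933)**2*(1 + 6*(-347)) = 3294225 - 347*3736489*(1 - 2082) = 3294225 - 347*3736489*(-2081) = 3294225 + 2698144862323 = 2698148156548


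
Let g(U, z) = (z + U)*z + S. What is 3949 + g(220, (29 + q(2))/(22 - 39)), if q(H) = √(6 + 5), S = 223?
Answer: 1098100/289 - 3682*√11/289 ≈ 3757.4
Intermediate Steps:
q(H) = √11
g(U, z) = 223 + z*(U + z) (g(U, z) = (z + U)*z + 223 = (U + z)*z + 223 = z*(U + z) + 223 = 223 + z*(U + z))
3949 + g(220, (29 + q(2))/(22 - 39)) = 3949 + (223 + ((29 + √11)/(22 - 39))² + 220*((29 + √11)/(22 - 39))) = 3949 + (223 + ((29 + √11)/(-17))² + 220*((29 + √11)/(-17))) = 3949 + (223 + ((29 + √11)*(-1/17))² + 220*((29 + √11)*(-1/17))) = 3949 + (223 + (-29/17 - √11/17)² + 220*(-29/17 - √11/17)) = 3949 + (223 + (-29/17 - √11/17)² + (-6380/17 - 220*√11/17)) = 3949 + (-2589/17 + (-29/17 - √11/17)² - 220*√11/17) = 64544/17 + (-29/17 - √11/17)² - 220*√11/17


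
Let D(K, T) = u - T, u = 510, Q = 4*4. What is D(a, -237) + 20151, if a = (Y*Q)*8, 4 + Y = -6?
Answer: 20898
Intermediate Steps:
Q = 16
Y = -10 (Y = -4 - 6 = -10)
a = -1280 (a = -10*16*8 = -160*8 = -1280)
D(K, T) = 510 - T
D(a, -237) + 20151 = (510 - 1*(-237)) + 20151 = (510 + 237) + 20151 = 747 + 20151 = 20898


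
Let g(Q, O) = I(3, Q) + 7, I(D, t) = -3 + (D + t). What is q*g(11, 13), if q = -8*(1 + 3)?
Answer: -576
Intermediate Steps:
I(D, t) = -3 + D + t
q = -32 (q = -8*4 = -32)
g(Q, O) = 7 + Q (g(Q, O) = (-3 + 3 + Q) + 7 = Q + 7 = 7 + Q)
q*g(11, 13) = -32*(7 + 11) = -32*18 = -576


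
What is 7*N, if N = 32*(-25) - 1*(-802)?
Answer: 14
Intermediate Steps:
N = 2 (N = -800 + 802 = 2)
7*N = 7*2 = 14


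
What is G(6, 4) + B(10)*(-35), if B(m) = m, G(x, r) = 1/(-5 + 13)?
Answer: -2799/8 ≈ -349.88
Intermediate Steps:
G(x, r) = 1/8
G(6, 4) + B(10)*(-35) = 1/8 + 10*(-35) = 1/8 - 350 = -2799/8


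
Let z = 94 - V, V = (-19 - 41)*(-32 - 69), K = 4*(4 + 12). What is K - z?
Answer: 6030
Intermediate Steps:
K = 64 (K = 4*16 = 64)
V = 6060 (V = -60*(-101) = 6060)
z = -5966 (z = 94 - 1*6060 = 94 - 6060 = -5966)
K - z = 64 - 1*(-5966) = 64 + 5966 = 6030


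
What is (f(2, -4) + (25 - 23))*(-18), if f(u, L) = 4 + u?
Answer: -144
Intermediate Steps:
(f(2, -4) + (25 - 23))*(-18) = ((4 + 2) + (25 - 23))*(-18) = (6 + 2)*(-18) = 8*(-18) = -144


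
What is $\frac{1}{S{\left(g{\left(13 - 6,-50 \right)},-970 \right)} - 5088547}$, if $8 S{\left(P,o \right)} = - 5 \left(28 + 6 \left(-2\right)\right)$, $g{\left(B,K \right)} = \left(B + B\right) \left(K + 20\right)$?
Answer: $- \frac{1}{5088557} \approx -1.9652 \cdot 10^{-7}$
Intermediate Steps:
$g{\left(B,K \right)} = 2 B \left(20 + K\right)$
$S{\left(P,o \right)} = -10$ ($S{\left(P,o \right)} = \frac{\left(-5\right) \left(28 + 6 \left(-2\right)\right)}{8} = \frac{\left(-5\right) \left(28 - 12\right)}{8} = \frac{\left(-5\right) 16}{8} = \frac{1}{8} \left(-80\right) = -10$)
$\frac{1}{S{\left(g{\left(13 - 6,-50 \right)},-970 \right)} - 5088547} = \frac{1}{-10 - 5088547} = \frac{1}{-5088557} = - \frac{1}{5088557}$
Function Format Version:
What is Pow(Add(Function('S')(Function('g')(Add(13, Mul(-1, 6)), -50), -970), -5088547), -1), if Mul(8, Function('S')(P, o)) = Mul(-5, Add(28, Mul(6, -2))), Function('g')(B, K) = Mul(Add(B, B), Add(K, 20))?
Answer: Rational(-1, 5088557) ≈ -1.9652e-7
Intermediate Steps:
Function('g')(B, K) = Mul(2, B, Add(20, K)) (Function('g')(B, K) = Mul(Mul(2, B), Add(20, K)) = Mul(2, B, Add(20, K)))
Function('S')(P, o) = -10 (Function('S')(P, o) = Mul(Rational(1, 8), Mul(-5, Add(28, Mul(6, -2)))) = Mul(Rational(1, 8), Mul(-5, Add(28, -12))) = Mul(Rational(1, 8), Mul(-5, 16)) = Mul(Rational(1, 8), -80) = -10)
Pow(Add(Function('S')(Function('g')(Add(13, Mul(-1, 6)), -50), -970), -5088547), -1) = Pow(Add(-10, -5088547), -1) = Pow(-5088557, -1) = Rational(-1, 5088557)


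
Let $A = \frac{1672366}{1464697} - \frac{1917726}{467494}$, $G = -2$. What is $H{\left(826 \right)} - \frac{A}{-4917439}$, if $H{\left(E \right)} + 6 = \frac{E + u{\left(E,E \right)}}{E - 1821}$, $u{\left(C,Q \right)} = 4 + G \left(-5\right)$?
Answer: $- \frac{2293031204173586933653}{335031695663446836899} \approx -6.8442$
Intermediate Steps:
$u{\left(C,Q \right)} = 14$ ($u{\left(C,Q \right)} = 4 - -10 = 4 + 10 = 14$)
$A = - \frac{1013533224109}{342368529659}$ ($A = 1672366 \cdot \frac{1}{1464697} - \frac{958863}{233747} = \frac{1672366}{1464697} - \frac{958863}{233747} = - \frac{1013533224109}{342368529659} \approx -2.9604$)
$H{\left(E \right)} = -6 + \frac{14 + E}{-1821 + E}$ ($H{\left(E \right)} = -6 + \frac{E + 14}{E - 1821} = -6 + \frac{14 + E}{-1821 + E}$)
$H{\left(826 \right)} - \frac{A}{-4917439} = \frac{5 \left(2188 - 826\right)}{-1821 + 826} - - \frac{1013533224109}{342368529659 \left(-4917439\right)} = \frac{5 \left(2188 - 826\right)}{-995} - \left(- \frac{1013533224109}{342368529659}\right) \left(- \frac{1}{4917439}\right) = 5 \left(- \frac{1}{995}\right) 1362 - \frac{1013533224109}{1683576360117823301} = - \frac{1362}{199} - \frac{1013533224109}{1683576360117823301} = - \frac{2293031204173586933653}{335031695663446836899}$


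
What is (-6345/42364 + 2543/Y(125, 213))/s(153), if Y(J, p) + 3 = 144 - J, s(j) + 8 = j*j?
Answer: 26907533/3965439856 ≈ 0.0067855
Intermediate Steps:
s(j) = -8 + j² (s(j) = -8 + j*j = -8 + j²)
Y(J, p) = 141 - J (Y(J, p) = -3 + (144 - J) = 141 - J)
(-6345/42364 + 2543/Y(125, 213))/s(153) = (-6345/42364 + 2543/(141 - 1*125))/(-8 + 153²) = (-6345*1/42364 + 2543/(141 - 125))/(-8 + 23409) = (-6345/42364 + 2543/16)/23401 = (-6345/42364 + 2543*(1/16))*(1/23401) = (-6345/42364 + 2543/16)*(1/23401) = (26907533/169456)*(1/23401) = 26907533/3965439856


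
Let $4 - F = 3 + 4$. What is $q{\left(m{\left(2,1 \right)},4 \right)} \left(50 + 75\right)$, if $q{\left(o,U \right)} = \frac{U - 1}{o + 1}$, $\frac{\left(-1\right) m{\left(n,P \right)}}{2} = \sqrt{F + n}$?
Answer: $75 + 150 i \approx 75.0 + 150.0 i$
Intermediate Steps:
$F = -3$ ($F = 4 - \left(3 + 4\right) = 4 - 7 = -3$)
$m{\left(n,P \right)} = - 2 \sqrt{-3 + n}$
$q{\left(o,U \right)} = \frac{-1 + U}{1 + o}$
$q{\left(m{\left(2,1 \right)},4 \right)} \left(50 + 75\right) = \frac{-1 + 4}{1 - 2 \sqrt{-3 + 2}} \left(50 + 75\right) = \frac{1}{1 - 2 \sqrt{-1}} \cdot 3 \cdot 125 = \frac{1}{1 - 2 i} 3 \cdot 125 = \frac{1 + 2 i}{5} \cdot 3 \cdot 125 = \frac{3 \left(1 + 2 i\right)}{5} \cdot 125 = 75 \left(1 + 2 i\right)$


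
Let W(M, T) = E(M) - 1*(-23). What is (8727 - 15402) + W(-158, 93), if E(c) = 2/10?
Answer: -33259/5 ≈ -6651.8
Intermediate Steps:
E(c) = ⅕ (E(c) = 2*(⅒) = ⅕)
W(M, T) = 116/5 (W(M, T) = ⅕ - 1*(-23) = ⅕ + 23 = 116/5)
(8727 - 15402) + W(-158, 93) = (8727 - 15402) + 116/5 = -6675 + 116/5 = -33259/5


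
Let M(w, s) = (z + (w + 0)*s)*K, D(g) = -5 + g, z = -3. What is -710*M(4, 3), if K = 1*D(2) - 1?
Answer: 25560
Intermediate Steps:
K = -4 (K = 1*(-5 + 2) - 1 = 1*(-3) - 1 = -3 - 1 = -4)
M(w, s) = 12 - 4*s*w (M(w, s) = (-3 + (w + 0)*s)*(-4) = (-3 + w*s)*(-4) = (-3 + s*w)*(-4) = 12 - 4*s*w)
-710*M(4, 3) = -710*(12 - 4*3*4) = -710*(12 - 48) = -710*(-36) = 25560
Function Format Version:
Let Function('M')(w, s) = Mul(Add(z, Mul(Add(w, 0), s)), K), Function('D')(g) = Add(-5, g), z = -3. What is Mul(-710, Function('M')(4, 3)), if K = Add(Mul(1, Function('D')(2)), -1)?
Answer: 25560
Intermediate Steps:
K = -4 (K = Add(Mul(1, Add(-5, 2)), -1) = Add(Mul(1, -3), -1) = Add(-3, -1) = -4)
Function('M')(w, s) = Add(12, Mul(-4, s, w)) (Function('M')(w, s) = Mul(Add(-3, Mul(Add(w, 0), s)), -4) = Mul(Add(-3, Mul(w, s)), -4) = Mul(Add(-3, Mul(s, w)), -4) = Add(12, Mul(-4, s, w)))
Mul(-710, Function('M')(4, 3)) = Mul(-710, Add(12, Mul(-4, 3, 4))) = Mul(-710, Add(12, -48)) = Mul(-710, -36) = 25560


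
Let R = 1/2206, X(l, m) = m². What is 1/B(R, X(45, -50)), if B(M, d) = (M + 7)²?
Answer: 4866436/238486249 ≈ 0.020406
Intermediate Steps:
R = 1/2206 ≈ 0.00045331
B(M, d) = (7 + M)²
1/B(R, X(45, -50)) = 1/((7 + 1/2206)²) = 1/((15443/2206)²) = 1/(238486249/4866436) = 4866436/238486249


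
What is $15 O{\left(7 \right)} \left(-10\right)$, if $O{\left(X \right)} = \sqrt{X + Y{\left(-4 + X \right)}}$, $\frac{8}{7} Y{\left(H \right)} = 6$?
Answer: $-525$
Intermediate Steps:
$Y{\left(H \right)} = \frac{21}{4}$ ($Y{\left(H \right)} = \frac{7}{8} \cdot 6 = \frac{21}{4}$)
$O{\left(X \right)} = \sqrt{\frac{21}{4} + X}$ ($O{\left(X \right)} = \sqrt{X + \frac{21}{4}} = \sqrt{\frac{21}{4} + X}$)
$15 O{\left(7 \right)} \left(-10\right) = 15 \frac{\sqrt{21 + 4 \cdot 7}}{2} \left(-10\right) = 15 \frac{\sqrt{21 + 28}}{2} \left(-10\right) = 15 \frac{\sqrt{49}}{2} \left(-10\right) = 15 \cdot \frac{1}{2} \cdot 7 \left(-10\right) = 15 \cdot \frac{7}{2} \left(-10\right) = \frac{105}{2} \left(-10\right) = -525$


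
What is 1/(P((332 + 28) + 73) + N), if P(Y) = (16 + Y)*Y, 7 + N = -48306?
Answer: 1/146104 ≈ 6.8444e-6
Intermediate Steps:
N = -48313 (N = -7 - 48306 = -48313)
P(Y) = Y*(16 + Y)
1/(P((332 + 28) + 73) + N) = 1/(((332 + 28) + 73)*(16 + ((332 + 28) + 73)) - 48313) = 1/((360 + 73)*(16 + (360 + 73)) - 48313) = 1/(433*(16 + 433) - 48313) = 1/(433*449 - 48313) = 1/(194417 - 48313) = 1/146104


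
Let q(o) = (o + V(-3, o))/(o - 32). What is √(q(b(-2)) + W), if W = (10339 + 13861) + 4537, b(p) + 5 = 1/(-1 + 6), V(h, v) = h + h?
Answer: 3*√6756457/46 ≈ 169.52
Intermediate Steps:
V(h, v) = 2*h
b(p) = -24/5 (b(p) = -5 + 1/(-1 + 6) = -5 + 1/5 = -5 + ⅕ = -24/5)
q(o) = (-6 + o)/(-32 + o) (q(o) = (o + 2*(-3))/(o - 32) = (o - 6)/(-32 + o) = (-6 + o)/(-32 + o))
W = 28737 (W = 24200 + 4537 = 28737)
√(q(b(-2)) + W) = √((-6 - 24/5)/(-32 - 24/5) + 28737) = √(-54/5/(-184/5) + 28737) = √(-5/184*(-54/5) + 28737) = √(27/92 + 28737) = √(2643831/92) = 3*√6756457/46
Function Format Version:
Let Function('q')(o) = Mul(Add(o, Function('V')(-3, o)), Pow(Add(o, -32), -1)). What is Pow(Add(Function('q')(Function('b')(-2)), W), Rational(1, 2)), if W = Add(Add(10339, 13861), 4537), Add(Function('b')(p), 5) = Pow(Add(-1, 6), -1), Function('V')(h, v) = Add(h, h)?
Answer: Mul(Rational(3, 46), Pow(6756457, Rational(1, 2))) ≈ 169.52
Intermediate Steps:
Function('V')(h, v) = Mul(2, h)
Function('b')(p) = Rational(-24, 5) (Function('b')(p) = Add(-5, Pow(Add(-1, 6), -1)) = Add(-5, Pow(5, -1)) = Add(-5, Rational(1, 5)) = Rational(-24, 5))
Function('q')(o) = Mul(Pow(Add(-32, o), -1), Add(-6, o)) (Function('q')(o) = Mul(Add(o, Mul(2, -3)), Pow(Add(o, -32), -1)) = Mul(Add(o, -6), Pow(Add(-32, o), -1)) = Mul(Add(-6, o), Pow(Add(-32, o), -1)) = Mul(Pow(Add(-32, o), -1), Add(-6, o)))
W = 28737 (W = Add(24200, 4537) = 28737)
Pow(Add(Function('q')(Function('b')(-2)), W), Rational(1, 2)) = Pow(Add(Mul(Pow(Add(-32, Rational(-24, 5)), -1), Add(-6, Rational(-24, 5))), 28737), Rational(1, 2)) = Pow(Add(Mul(Pow(Rational(-184, 5), -1), Rational(-54, 5)), 28737), Rational(1, 2)) = Pow(Add(Mul(Rational(-5, 184), Rational(-54, 5)), 28737), Rational(1, 2)) = Pow(Add(Rational(27, 92), 28737), Rational(1, 2)) = Pow(Rational(2643831, 92), Rational(1, 2)) = Mul(Rational(3, 46), Pow(6756457, Rational(1, 2)))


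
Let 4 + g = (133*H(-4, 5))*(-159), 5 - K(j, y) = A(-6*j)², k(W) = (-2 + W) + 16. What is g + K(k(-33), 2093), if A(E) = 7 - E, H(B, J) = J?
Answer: -117183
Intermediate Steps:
k(W) = 14 + W
K(j, y) = 5 - (7 + 6*j)² (K(j, y) = 5 - (7 - (-6)*j)² = 5 - (7 + 6*j)²)
g = -105739 (g = -4 + (133*5)*(-159) = -4 + 665*(-159) = -4 - 105735 = -105739)
g + K(k(-33), 2093) = -105739 + (5 - (7 + 6*(14 - 33))²) = -105739 + (5 - (7 + 6*(-19))²) = -105739 + (5 - (7 - 114)²) = -105739 + (5 - 1*(-107)²) = -105739 + (5 - 1*11449) = -105739 + (5 - 11449) = -105739 - 11444 = -117183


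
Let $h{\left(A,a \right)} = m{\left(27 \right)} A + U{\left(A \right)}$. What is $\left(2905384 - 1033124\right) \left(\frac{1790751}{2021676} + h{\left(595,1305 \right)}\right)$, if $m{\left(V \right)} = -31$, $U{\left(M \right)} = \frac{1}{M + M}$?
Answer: $- \frac{36437419455958053}{1055173} \approx -3.4532 \cdot 10^{10}$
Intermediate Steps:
$U{\left(M \right)} = \frac{1}{2 M}$
$h{\left(A,a \right)} = \frac{1}{2 A} - 31 A$ ($h{\left(A,a \right)} = - 31 A + \frac{1}{2 A} = \frac{1}{2 A} - 31 A$)
$\left(2905384 - 1033124\right) \left(\frac{1790751}{2021676} + h{\left(595,1305 \right)}\right) = \left(2905384 - 1033124\right) \left(\frac{1790751}{2021676} + \left(\frac{1}{2 \cdot 595} - 18445\right)\right) = 1872260 \left(1790751 \cdot \frac{1}{2021676} + \left(\frac{1}{2} \cdot \frac{1}{595} - 18445\right)\right) = 1872260 \left(\frac{596917}{673892} + \left(\frac{1}{1190} - 18445\right)\right) = 1872260 \left(\frac{596917}{673892} - \frac{21949549}{1190}\right) = 1872260 \left(- \frac{7395457571739}{400965740}\right) = - \frac{36437419455958053}{1055173}$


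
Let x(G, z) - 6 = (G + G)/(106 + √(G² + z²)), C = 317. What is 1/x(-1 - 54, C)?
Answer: 141332/862457 + 55*√103514/1724914 ≈ 0.17413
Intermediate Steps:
x(G, z) = 6 + 2*G/(106 + √(G² + z²)) (x(G, z) = 6 + (G + G)/(106 + √(G² + z²)) = 6 + (2*G)/(106 + √(G² + z²)) = 6 + 2*G/(106 + √(G² + z²)))
1/x(-1 - 54, C) = 1/(2*(318 + (-1 - 54) + 3*√((-1 - 54)² + 317²))/(106 + √((-1 - 54)² + 317²))) = 1/(2*(318 - 55 + 3*√((-55)² + 100489))/(106 + √((-55)² + 100489))) = 1/(2*(318 - 55 + 3*√(3025 + 100489))/(106 + √(3025 + 100489))) = 1/(2*(318 - 55 + 3*√103514)/(106 + √103514)) = 1/(2*(263 + 3*√103514)/(106 + √103514)) = (106 + √103514)/(2*(263 + 3*√103514))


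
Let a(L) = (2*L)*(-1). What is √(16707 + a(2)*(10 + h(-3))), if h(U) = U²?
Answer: √16631 ≈ 128.96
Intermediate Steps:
a(L) = -2*L
√(16707 + a(2)*(10 + h(-3))) = √(16707 + (-2*2)*(10 + (-3)²)) = √(16707 - 4*(10 + 9)) = √(16707 - 4*19) = √(16707 - 76) = √16631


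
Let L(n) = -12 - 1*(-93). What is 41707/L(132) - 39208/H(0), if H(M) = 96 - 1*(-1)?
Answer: 869731/7857 ≈ 110.70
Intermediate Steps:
H(M) = 97 (H(M) = 96 + 1 = 97)
L(n) = 81 (L(n) = -12 + 93 = 81)
41707/L(132) - 39208/H(0) = 41707/81 - 39208/97 = 869731/7857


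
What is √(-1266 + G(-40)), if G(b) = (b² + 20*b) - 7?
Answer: I*√473 ≈ 21.749*I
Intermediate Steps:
G(b) = -7 + b² + 20*b
√(-1266 + G(-40)) = √(-1266 + (-7 + (-40)² + 20*(-40))) = √(-1266 + (-7 + 1600 - 800)) = √(-1266 + 793) = √(-473) = I*√473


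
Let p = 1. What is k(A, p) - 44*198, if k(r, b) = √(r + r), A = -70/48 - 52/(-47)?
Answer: -8712 + I*√55977/282 ≈ -8712.0 + 0.83899*I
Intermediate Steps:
A = -397/1128 (A = -70*1/48 - 52*(-1/47) = -35/24 + 52/47 = -397/1128 ≈ -0.35195)
k(r, b) = √2*√r (k(r, b) = √(2*r) = √2*√r)
k(A, p) - 44*198 = √2*√(-397/1128) - 44*198 = √2*(I*√111954/564) - 1*8712 = I*√55977/282 - 8712 = -8712 + I*√55977/282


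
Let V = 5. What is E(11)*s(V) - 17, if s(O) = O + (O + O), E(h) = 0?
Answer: -17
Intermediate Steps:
s(O) = 3*O (s(O) = O + 2*O = 3*O)
E(11)*s(V) - 17 = 0*(3*5) - 17 = 0*15 - 17 = 0 - 17 = -17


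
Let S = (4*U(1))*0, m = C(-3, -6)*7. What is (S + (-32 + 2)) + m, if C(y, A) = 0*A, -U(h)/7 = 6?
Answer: -30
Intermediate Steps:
U(h) = -42 (U(h) = -7*6 = -42)
C(y, A) = 0
m = 0 (m = 0*7 = 0)
S = 0 (S = (4*(-42))*0 = -168*0 = 0)
(S + (-32 + 2)) + m = (0 + (-32 + 2)) + 0 = (0 - 30) + 0 = -30 + 0 = -30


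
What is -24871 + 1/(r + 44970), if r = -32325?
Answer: -314493794/12645 ≈ -24871.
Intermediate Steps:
-24871 + 1/(r + 44970) = -24871 + 1/(-32325 + 44970) = -24871 + 1/12645 = -314493794/12645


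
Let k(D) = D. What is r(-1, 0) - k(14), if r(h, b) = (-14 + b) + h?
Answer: -29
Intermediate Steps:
r(h, b) = -14 + b + h
r(-1, 0) - k(14) = (-14 + 0 - 1) - 1*14 = -15 - 14 = -29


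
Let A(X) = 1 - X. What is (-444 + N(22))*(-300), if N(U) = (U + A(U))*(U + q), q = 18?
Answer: 121200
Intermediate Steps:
N(U) = 18 + U (N(U) = (U + (1 - U))*(U + 18) = 1*(18 + U) = 18 + U)
(-444 + N(22))*(-300) = (-444 + (18 + 22))*(-300) = (-444 + 40)*(-300) = -404*(-300) = 121200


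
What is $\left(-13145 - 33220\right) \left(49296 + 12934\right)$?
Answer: $-2885293950$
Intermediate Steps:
$\left(-13145 - 33220\right) \left(49296 + 12934\right) = \left(-46365\right) 62230 = -2885293950$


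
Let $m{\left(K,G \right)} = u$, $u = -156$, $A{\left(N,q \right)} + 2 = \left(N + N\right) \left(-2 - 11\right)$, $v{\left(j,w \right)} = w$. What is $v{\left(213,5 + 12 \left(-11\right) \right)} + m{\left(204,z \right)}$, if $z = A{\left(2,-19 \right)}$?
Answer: $-283$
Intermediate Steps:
$A{\left(N,q \right)} = -2 - 26 N$ ($A{\left(N,q \right)} = -2 + \left(N + N\right) \left(-2 - 11\right) = -2 + 2 N \left(-13\right) = -2 - 26 N$)
$z = -54$ ($z = -2 - 52 = -54$)
$m{\left(K,G \right)} = -156$
$v{\left(213,5 + 12 \left(-11\right) \right)} + m{\left(204,z \right)} = \left(5 + 12 \left(-11\right)\right) - 156 = \left(5 - 132\right) - 156 = -127 - 156 = -283$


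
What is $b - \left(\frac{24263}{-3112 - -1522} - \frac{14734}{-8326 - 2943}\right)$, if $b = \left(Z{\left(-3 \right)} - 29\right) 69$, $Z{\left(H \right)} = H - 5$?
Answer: $- \frac{45493920943}{17917710} \approx -2539.0$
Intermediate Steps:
$Z{\left(H \right)} = -5 + H$
$b = -2553$ ($b = \left(\left(-5 - 3\right) - 29\right) 69 = \left(-8 - 29\right) 69 = \left(-37\right) 69 = -2553$)
$b - \left(\frac{24263}{-3112 - -1522} - \frac{14734}{-8326 - 2943}\right) = -2553 - \left(\frac{24263}{-3112 - -1522} - \frac{14734}{-8326 - 2943}\right) = -2553 - \left(\frac{24263}{-3112 + 1522} - \frac{14734}{-11269}\right) = -2553 - \left(\frac{24263}{-1590} - - \frac{14734}{11269}\right) = -2553 - \left(24263 \left(- \frac{1}{1590}\right) + \frac{14734}{11269}\right) = -2553 - \left(- \frac{24263}{1590} + \frac{14734}{11269}\right) = -2553 - - \frac{249992687}{17917710} = -2553 + \frac{249992687}{17917710} = - \frac{45493920943}{17917710}$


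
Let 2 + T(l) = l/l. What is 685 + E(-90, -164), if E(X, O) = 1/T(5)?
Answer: 684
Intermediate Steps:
T(l) = -1 (T(l) = -2 + l/l = -2 + 1 = -1)
E(X, O) = -1 (E(X, O) = 1/(-1) = -1)
685 + E(-90, -164) = 685 - 1 = 684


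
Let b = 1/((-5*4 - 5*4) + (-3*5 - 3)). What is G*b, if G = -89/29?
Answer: 89/1682 ≈ 0.052913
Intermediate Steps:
G = -89/29 (G = -89*1/29 = -89/29 ≈ -3.0690)
b = -1/58 (b = 1/((-20 - 20) + (-15 - 3)) = 1/(-40 - 18) = 1/(-58) = -1/58 ≈ -0.017241)
G*b = -89/29*(-1/58) = 89/1682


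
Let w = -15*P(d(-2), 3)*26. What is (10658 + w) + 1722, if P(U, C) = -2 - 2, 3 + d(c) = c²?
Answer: 13940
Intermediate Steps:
d(c) = -3 + c²
P(U, C) = -4
w = 1560 (w = -15*(-4)*26 = 60*26 = 1560)
(10658 + w) + 1722 = (10658 + 1560) + 1722 = 12218 + 1722 = 13940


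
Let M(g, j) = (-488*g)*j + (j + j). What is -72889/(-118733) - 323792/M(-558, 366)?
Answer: 1806491052227/2958351309267 ≈ 0.61064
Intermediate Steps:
M(g, j) = 2*j - 488*g*j (M(g, j) = -488*g*j + 2*j = 2*j - 488*g*j)
-72889/(-118733) - 323792/M(-558, 366) = -72889/(-118733) - 323792*1/(732*(1 - 244*(-558))) = -72889*(-1/118733) - 323792*1/(732*(1 + 136152)) = 72889/118733 - 323792/(2*366*136153) = 72889/118733 - 323792/99663996 = 72889/118733 - 323792*1/99663996 = 72889/118733 - 80948/24915999 = 1806491052227/2958351309267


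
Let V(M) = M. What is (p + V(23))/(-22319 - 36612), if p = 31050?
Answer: -31073/58931 ≈ -0.52728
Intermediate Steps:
(p + V(23))/(-22319 - 36612) = (31050 + 23)/(-22319 - 36612) = 31073/(-58931) = 31073*(-1/58931) = -31073/58931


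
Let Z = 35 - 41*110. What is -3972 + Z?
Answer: -8447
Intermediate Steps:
Z = -4475 (Z = 35 - 4510 = -4475)
-3972 + Z = -3972 - 4475 = -8447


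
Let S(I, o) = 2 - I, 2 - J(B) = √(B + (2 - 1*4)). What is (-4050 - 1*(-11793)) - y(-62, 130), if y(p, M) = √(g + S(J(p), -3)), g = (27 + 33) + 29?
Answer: 7743 - √(89 + 8*I) ≈ 7733.6 - 0.42357*I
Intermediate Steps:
J(B) = 2 - √(-2 + B) (J(B) = 2 - √(B + (2 - 1*4)) = 2 - √(B + (2 - 4)) = 2 - √(B - 2) = 2 - √(-2 + B))
g = 89 (g = 60 + 29 = 89)
y(p, M) = √(89 + √(-2 + p)) (y(p, M) = √(89 + (2 - (2 - √(-2 + p)))) = √(89 + (2 + (-2 + √(-2 + p)))) = √(89 + √(-2 + p)))
(-4050 - 1*(-11793)) - y(-62, 130) = (-4050 - 1*(-11793)) - √(89 + √(-2 - 62)) = (-4050 + 11793) - √(89 + √(-64)) = 7743 - √(89 + 8*I)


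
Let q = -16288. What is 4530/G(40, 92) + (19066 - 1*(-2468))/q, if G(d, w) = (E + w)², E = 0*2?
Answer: -3389973/4308176 ≈ -0.78687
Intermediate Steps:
E = 0
G(d, w) = w² (G(d, w) = (0 + w)² = w²)
4530/G(40, 92) + (19066 - 1*(-2468))/q = 4530/(92²) + (19066 - 1*(-2468))/(-16288) = 4530/8464 + (19066 + 2468)*(-1/16288) = 4530*(1/8464) + 21534*(-1/16288) = 2265/4232 - 10767/8144 = -3389973/4308176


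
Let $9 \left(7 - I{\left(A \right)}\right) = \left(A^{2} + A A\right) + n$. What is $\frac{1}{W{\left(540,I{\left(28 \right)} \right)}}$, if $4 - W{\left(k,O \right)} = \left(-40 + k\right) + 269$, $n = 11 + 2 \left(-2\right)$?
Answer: $- \frac{1}{765} \approx -0.0013072$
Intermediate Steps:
$n = 7$ ($n = 11 - 4 = 7$)
$I{\left(A \right)} = \frac{56}{9} - \frac{2 A^{2}}{9}$ ($I{\left(A \right)} = 7 - \frac{\left(A^{2} + A A\right) + 7}{9} = 7 - \frac{\left(A^{2} + A^{2}\right) + 7}{9} = 7 - \frac{2 A^{2} + 7}{9} = 7 - \frac{7 + 2 A^{2}}{9} = 7 - \left(\frac{7}{9} + \frac{2 A^{2}}{9}\right) = \frac{56}{9} - \frac{2 A^{2}}{9}$)
$W{\left(k,O \right)} = -225 - k$ ($W{\left(k,O \right)} = 4 - \left(\left(-40 + k\right) + 269\right) = 4 - \left(229 + k\right) = -225 - k$)
$\frac{1}{W{\left(540,I{\left(28 \right)} \right)}} = \frac{1}{-225 - 540} = \frac{1}{-765} = - \frac{1}{765}$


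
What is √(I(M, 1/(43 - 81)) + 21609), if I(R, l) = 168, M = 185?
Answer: √21777 ≈ 147.57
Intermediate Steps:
√(I(M, 1/(43 - 81)) + 21609) = √(168 + 21609) = √21777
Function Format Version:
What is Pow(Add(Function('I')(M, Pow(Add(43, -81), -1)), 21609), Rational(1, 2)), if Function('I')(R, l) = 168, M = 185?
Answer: Pow(21777, Rational(1, 2)) ≈ 147.57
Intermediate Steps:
Pow(Add(Function('I')(M, Pow(Add(43, -81), -1)), 21609), Rational(1, 2)) = Pow(Add(168, 21609), Rational(1, 2)) = Pow(21777, Rational(1, 2))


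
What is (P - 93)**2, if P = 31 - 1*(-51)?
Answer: 121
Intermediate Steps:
P = 82 (P = 31 + 51 = 82)
(P - 93)**2 = (82 - 93)**2 = (-11)**2 = 121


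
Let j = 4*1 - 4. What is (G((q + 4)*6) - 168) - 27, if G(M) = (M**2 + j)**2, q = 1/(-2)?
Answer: 194286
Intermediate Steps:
j = 0 (j = 4 - 4 = 0)
q = -1/2 ≈ -0.50000
G(M) = M**4 (G(M) = (M**2 + 0)**2 = (M**2)**2 = M**4)
(G((q + 4)*6) - 168) - 27 = (((-1/2 + 4)*6)**4 - 168) - 27 = (((7/2)*6)**4 - 168) - 27 = (21**4 - 168) - 27 = (194481 - 168) - 27 = 194313 - 27 = 194286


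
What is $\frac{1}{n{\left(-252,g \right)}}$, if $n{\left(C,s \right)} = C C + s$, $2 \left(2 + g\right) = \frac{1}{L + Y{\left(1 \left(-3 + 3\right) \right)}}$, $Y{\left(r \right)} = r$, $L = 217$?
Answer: $\frac{434}{27559869} \approx 1.5748 \cdot 10^{-5}$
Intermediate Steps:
$g = - \frac{867}{434}$ ($g = -2 + \frac{1}{2 \left(217 + 1 \left(-3 + 3\right)\right)} = -2 + \frac{1}{2 \left(217 + 1 \cdot 0\right)} = -2 + \frac{1}{2 \left(217 + 0\right)} = -2 + \frac{1}{2 \cdot 217} = -2 + \frac{1}{2} \cdot \frac{1}{217} = -2 + \frac{1}{434} = - \frac{867}{434} \approx -1.9977$)
$n{\left(C,s \right)} = s + C^{2}$ ($n{\left(C,s \right)} = C^{2} + s = s + C^{2}$)
$\frac{1}{n{\left(-252,g \right)}} = \frac{1}{- \frac{867}{434} + \left(-252\right)^{2}} = \frac{1}{- \frac{867}{434} + 63504} = \frac{1}{\frac{27559869}{434}} = \frac{434}{27559869}$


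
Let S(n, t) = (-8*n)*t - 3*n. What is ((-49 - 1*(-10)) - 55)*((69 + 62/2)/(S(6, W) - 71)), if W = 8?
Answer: 9400/473 ≈ 19.873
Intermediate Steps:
S(n, t) = -3*n - 8*n*t (S(n, t) = -8*n*t - 3*n = -3*n - 8*n*t)
((-49 - 1*(-10)) - 55)*((69 + 62/2)/(S(6, W) - 71)) = ((-49 - 1*(-10)) - 55)*((69 + 62/2)/(-1*6*(3 + 8*8) - 71)) = ((-49 + 10) - 55)*((69 + 62*(½))/(-1*6*(3 + 64) - 71)) = (-39 - 55)*((69 + 31)/(-1*6*67 - 71)) = -9400/(-402 - 71) = -9400/(-473) = -9400*(-1)/473 = -94*(-100/473) = 9400/473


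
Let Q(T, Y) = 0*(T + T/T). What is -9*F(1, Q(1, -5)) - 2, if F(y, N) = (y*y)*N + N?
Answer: -2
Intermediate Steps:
Q(T, Y) = 0 (Q(T, Y) = 0*(T + 1) = 0*(1 + T) = 0)
F(y, N) = N + N*y² (F(y, N) = y²*N + N = N*y² + N = N + N*y²)
-9*F(1, Q(1, -5)) - 2 = -0*(1 + 1²) - 2 = -0*(1 + 1) - 2 = -0*2 - 2 = -9*0 - 2 = 0 - 2 = -2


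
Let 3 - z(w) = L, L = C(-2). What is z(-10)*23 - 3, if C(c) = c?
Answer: 112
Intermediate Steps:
L = -2
z(w) = 5 (z(w) = 3 - 1*(-2) = 3 + 2 = 5)
z(-10)*23 - 3 = 5*23 - 3 = 115 - 3 = 112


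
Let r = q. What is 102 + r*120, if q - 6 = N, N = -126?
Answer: -14298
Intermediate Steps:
q = -120 (q = 6 - 126 = -120)
r = -120
102 + r*120 = 102 - 120*120 = 102 - 14400 = -14298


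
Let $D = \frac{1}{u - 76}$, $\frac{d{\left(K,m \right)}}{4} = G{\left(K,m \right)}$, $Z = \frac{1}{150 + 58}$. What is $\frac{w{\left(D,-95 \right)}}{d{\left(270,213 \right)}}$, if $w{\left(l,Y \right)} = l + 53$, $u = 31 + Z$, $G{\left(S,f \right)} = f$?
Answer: $\frac{165273}{2657956} \approx 0.06218$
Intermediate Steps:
$Z = \frac{1}{208} \approx 0.0048077$
$u = \frac{6449}{208}$ ($u = 31 + \frac{1}{208} = \frac{6449}{208} \approx 31.005$)
$d{\left(K,m \right)} = 4 m$
$D = - \frac{208}{9359}$ ($D = \frac{1}{\frac{6449}{208} - 76} = \frac{1}{- \frac{9359}{208}} = - \frac{208}{9359} \approx -0.022225$)
$w{\left(l,Y \right)} = 53 + l$
$\frac{w{\left(D,-95 \right)}}{d{\left(270,213 \right)}} = \frac{53 - \frac{208}{9359}}{4 \cdot 213} = \frac{495819}{9359 \cdot 852} = \frac{495819}{9359} \cdot \frac{1}{852} = \frac{165273}{2657956}$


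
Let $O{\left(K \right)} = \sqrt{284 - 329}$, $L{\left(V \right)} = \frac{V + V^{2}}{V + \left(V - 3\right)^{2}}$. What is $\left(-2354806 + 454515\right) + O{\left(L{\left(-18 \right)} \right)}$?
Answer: $-1900291 + 3 i \sqrt{5} \approx -1.9003 \cdot 10^{6} + 6.7082 i$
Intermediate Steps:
$L{\left(V \right)} = \frac{V + V^{2}}{V + \left(-3 + V\right)^{2}}$
$O{\left(K \right)} = 3 i \sqrt{5}$ ($O{\left(K \right)} = \sqrt{-45} = 3 i \sqrt{5}$)
$\left(-2354806 + 454515\right) + O{\left(L{\left(-18 \right)} \right)} = \left(-2354806 + 454515\right) + 3 i \sqrt{5} = -1900291 + 3 i \sqrt{5}$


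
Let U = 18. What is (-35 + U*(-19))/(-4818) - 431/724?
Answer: -901805/1744116 ≈ -0.51706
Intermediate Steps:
(-35 + U*(-19))/(-4818) - 431/724 = (-35 + 18*(-19))/(-4818) - 431/724 = (-35 - 342)*(-1/4818) - 431*1/724 = -377*(-1/4818) - 431/724 = 377/4818 - 431/724 = -901805/1744116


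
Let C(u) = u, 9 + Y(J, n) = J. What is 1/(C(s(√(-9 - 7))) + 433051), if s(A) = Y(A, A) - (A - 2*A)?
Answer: 216521/93762686914 - 2*I/46881343457 ≈ 2.3092e-6 - 4.2661e-11*I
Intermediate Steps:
Y(J, n) = -9 + J
s(A) = -9 + 2*A (s(A) = (-9 + A) - (A - 2*A) = (-9 + A) - (-1)*A = (-9 + A) + A = -9 + 2*A)
1/(C(s(√(-9 - 7))) + 433051) = 1/((-9 + 2*√(-9 - 7)) + 433051) = 1/((-9 + 2*√(-16)) + 433051) = 1/((-9 + 2*(4*I)) + 433051) = 1/((-9 + 8*I) + 433051) = 1/(433042 + 8*I) = (433042 - 8*I)/187525373828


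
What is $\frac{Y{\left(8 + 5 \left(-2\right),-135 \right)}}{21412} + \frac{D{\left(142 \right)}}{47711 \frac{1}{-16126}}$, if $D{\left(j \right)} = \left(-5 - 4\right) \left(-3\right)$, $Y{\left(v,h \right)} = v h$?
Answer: $- \frac{4654972827}{510793966} \approx -9.1132$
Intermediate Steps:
$Y{\left(v,h \right)} = h v$
$D{\left(j \right)} = 27$ ($D{\left(j \right)} = \left(-9\right) \left(-3\right) = 27$)
$\frac{Y{\left(8 + 5 \left(-2\right),-135 \right)}}{21412} + \frac{D{\left(142 \right)}}{47711 \frac{1}{-16126}} = \frac{\left(-135\right) \left(8 + 5 \left(-2\right)\right)}{21412} + \frac{27}{47711 \frac{1}{-16126}} = - 135 \left(8 - 10\right) \frac{1}{21412} + \frac{27}{47711 \left(- \frac{1}{16126}\right)} = \left(-135\right) \left(-2\right) \frac{1}{21412} + \frac{27}{- \frac{47711}{16126}} = 270 \cdot \frac{1}{21412} + 27 \left(- \frac{16126}{47711}\right) = \frac{135}{10706} - \frac{435402}{47711} = - \frac{4654972827}{510793966}$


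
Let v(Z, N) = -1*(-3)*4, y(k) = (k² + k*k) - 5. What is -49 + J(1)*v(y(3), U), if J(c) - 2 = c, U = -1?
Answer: -13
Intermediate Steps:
J(c) = 2 + c
y(k) = -5 + 2*k² (y(k) = (k² + k²) - 5 = 2*k² - 5 = -5 + 2*k²)
v(Z, N) = 12 (v(Z, N) = 3*4 = 12)
-49 + J(1)*v(y(3), U) = -49 + (2 + 1)*12 = -49 + 3*12 = -49 + 36 = -13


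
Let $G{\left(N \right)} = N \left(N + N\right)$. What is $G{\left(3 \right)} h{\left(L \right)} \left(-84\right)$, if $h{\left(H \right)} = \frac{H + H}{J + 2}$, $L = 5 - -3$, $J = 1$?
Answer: $-8064$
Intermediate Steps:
$G{\left(N \right)} = 2 N^{2}$ ($G{\left(N \right)} = N 2 N = 2 N^{2}$)
$L = 8$ ($L = 5 + 3 = 8$)
$h{\left(H \right)} = \frac{2 H}{3}$ ($h{\left(H \right)} = \frac{H + H}{1 + 2} = \frac{2 H}{3}$)
$G{\left(3 \right)} h{\left(L \right)} \left(-84\right) = 2 \cdot 3^{2} \cdot \frac{2}{3} \cdot 8 \left(-84\right) = 2 \cdot 9 \cdot \frac{16}{3} \left(-84\right) = 18 \cdot \frac{16}{3} \left(-84\right) = 96 \left(-84\right) = -8064$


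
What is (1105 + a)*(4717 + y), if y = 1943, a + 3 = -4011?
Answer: -19373940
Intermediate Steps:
a = -4014 (a = -3 - 4011 = -4014)
(1105 + a)*(4717 + y) = (1105 - 4014)*(4717 + 1943) = -2909*6660 = -19373940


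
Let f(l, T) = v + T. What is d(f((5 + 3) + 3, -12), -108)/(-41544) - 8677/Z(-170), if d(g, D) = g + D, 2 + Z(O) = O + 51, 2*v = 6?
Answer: 40054605/558536 ≈ 71.714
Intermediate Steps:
v = 3 (v = (½)*6 = 3)
Z(O) = 49 + O (Z(O) = -2 + (O + 51) = -2 + (51 + O) = 49 + O)
f(l, T) = 3 + T
d(g, D) = D + g
d(f((5 + 3) + 3, -12), -108)/(-41544) - 8677/Z(-170) = (-108 + (3 - 12))/(-41544) - 8677/(49 - 170) = (-108 - 9)*(-1/41544) - 8677/(-121) = -117*(-1/41544) - 8677*(-1/121) = 13/4616 + 8677/121 = 40054605/558536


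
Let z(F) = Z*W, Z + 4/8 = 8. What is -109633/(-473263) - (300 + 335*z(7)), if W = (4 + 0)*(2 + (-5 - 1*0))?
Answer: 831000599/27839 ≈ 29850.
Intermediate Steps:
Z = 15/2 (Z = -1/2 + 8 = 15/2 ≈ 7.5000)
W = -12 (W = 4*(2 + (-5 + 0)) = 4*(2 - 5) = 4*(-3) = -12)
z(F) = -90 (z(F) = (15/2)*(-12) = -90)
-109633/(-473263) - (300 + 335*z(7)) = -109633/(-473263) - (300 + 335*(-90)) = -109633*(-1/473263) - (300 - 30150) = 6449/27839 - 1*(-29850) = 6449/27839 + 29850 = 831000599/27839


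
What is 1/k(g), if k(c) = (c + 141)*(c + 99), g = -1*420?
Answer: 1/89559 ≈ 1.1166e-5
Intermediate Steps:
g = -420
k(c) = (99 + c)*(141 + c) (k(c) = (141 + c)*(99 + c) = (99 + c)*(141 + c))
1/k(g) = 1/(13959 + (-420)² + 240*(-420)) = 1/(13959 + 176400 - 100800) = 1/89559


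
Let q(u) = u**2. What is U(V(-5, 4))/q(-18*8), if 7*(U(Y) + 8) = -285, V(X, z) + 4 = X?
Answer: -341/145152 ≈ -0.0023493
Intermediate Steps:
V(X, z) = -4 + X
U(Y) = -341/7 (U(Y) = -8 + (1/7)*(-285) = -8 - 285/7 = -341/7)
U(V(-5, 4))/q(-18*8) = -341/(7*((-18*8)**2)) = -341/(7*((-144)**2)) = -341/7/20736 = -341/7*1/20736 = -341/145152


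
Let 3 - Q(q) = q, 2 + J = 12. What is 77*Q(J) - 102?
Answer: -641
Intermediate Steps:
J = 10 (J = -2 + 12 = 10)
Q(q) = 3 - q
77*Q(J) - 102 = 77*(3 - 1*10) - 102 = 77*(3 - 10) - 102 = 77*(-7) - 102 = -539 - 102 = -641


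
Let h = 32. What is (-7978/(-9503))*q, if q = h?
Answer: 255296/9503 ≈ 26.865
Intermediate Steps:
q = 32
(-7978/(-9503))*q = -7978/(-9503)*32 = -7978*(-1/9503)*32 = (7978/9503)*32 = 255296/9503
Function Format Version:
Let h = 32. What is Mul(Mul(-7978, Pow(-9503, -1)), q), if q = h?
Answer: Rational(255296, 9503) ≈ 26.865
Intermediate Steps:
q = 32
Mul(Mul(-7978, Pow(-9503, -1)), q) = Mul(Mul(-7978, Pow(-9503, -1)), 32) = Mul(Mul(-7978, Rational(-1, 9503)), 32) = Mul(Rational(7978, 9503), 32) = Rational(255296, 9503)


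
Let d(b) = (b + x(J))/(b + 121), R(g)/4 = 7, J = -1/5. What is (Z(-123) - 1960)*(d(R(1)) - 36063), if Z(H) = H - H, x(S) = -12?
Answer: 10531807160/149 ≈ 7.0683e+7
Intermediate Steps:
J = -1/5 (J = -1*1/5 = -1/5 ≈ -0.20000)
R(g) = 28 (R(g) = 4*7 = 28)
Z(H) = 0
d(b) = (-12 + b)/(121 + b) (d(b) = (b - 12)/(b + 121) = (-12 + b)/(121 + b))
(Z(-123) - 1960)*(d(R(1)) - 36063) = (0 - 1960)*((-12 + 28)/(121 + 28) - 36063) = -1960*(16/149 - 36063) = -1960*(-5373371/149) = 10531807160/149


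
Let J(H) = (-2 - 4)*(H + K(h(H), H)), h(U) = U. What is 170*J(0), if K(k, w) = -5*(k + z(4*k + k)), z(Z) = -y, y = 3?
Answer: -15300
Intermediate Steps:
z(Z) = -3 (z(Z) = -1*3 = -3)
K(k, w) = 15 - 5*k (K(k, w) = -5*(k - 3) = -5*(-3 + k) = 15 - 5*k)
J(H) = -90 + 24*H (J(H) = (-2 - 4)*(H + (15 - 5*H)) = -6*(15 - 4*H) = -90 + 24*H)
170*J(0) = 170*(-90 + 24*0) = 170*(-90 + 0) = 170*(-90) = -15300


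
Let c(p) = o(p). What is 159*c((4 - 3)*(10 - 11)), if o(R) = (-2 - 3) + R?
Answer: -954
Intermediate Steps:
o(R) = -5 + R
c(p) = -5 + p
159*c((4 - 3)*(10 - 11)) = 159*(-5 + (4 - 3)*(10 - 11)) = 159*(-5 + 1*(-1)) = 159*(-5 - 1) = 159*(-6) = -954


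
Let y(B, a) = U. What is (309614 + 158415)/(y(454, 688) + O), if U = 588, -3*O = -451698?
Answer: 468029/151154 ≈ 3.0964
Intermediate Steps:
O = 150566 (O = -⅓*(-451698) = 150566)
y(B, a) = 588
(309614 + 158415)/(y(454, 688) + O) = (309614 + 158415)/(588 + 150566) = 468029/151154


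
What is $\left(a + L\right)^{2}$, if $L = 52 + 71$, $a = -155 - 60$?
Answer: $8464$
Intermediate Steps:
$a = -215$ ($a = -155 - 60 = -215$)
$L = 123$
$\left(a + L\right)^{2} = \left(-215 + 123\right)^{2} = \left(-92\right)^{2} = 8464$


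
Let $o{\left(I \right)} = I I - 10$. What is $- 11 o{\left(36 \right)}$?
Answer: $-14146$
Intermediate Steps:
$o{\left(I \right)} = -10 + I^{2}$ ($o{\left(I \right)} = I^{2} - 10 = -10 + I^{2}$)
$- 11 o{\left(36 \right)} = - 11 \left(-10 + 36^{2}\right) = - 11 \left(-10 + 1296\right) = \left(-11\right) 1286 = -14146$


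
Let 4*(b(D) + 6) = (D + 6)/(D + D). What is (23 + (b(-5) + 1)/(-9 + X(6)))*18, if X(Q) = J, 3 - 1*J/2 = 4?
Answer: 92889/220 ≈ 422.22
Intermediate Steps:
J = -2 (J = 6 - 2*4 = 6 - 8 = -2)
b(D) = -6 + (6 + D)/(8*D) (b(D) = -6 + ((D + 6)/(D + D))/4 = -6 + ((6 + D)/((2*D)))/4 = -6 + ((6 + D)*(1/(2*D)))/4 = -6 + ((6 + D)/(2*D))/4 = -6 + (6 + D)/(8*D))
X(Q) = -2
(23 + (b(-5) + 1)/(-9 + X(6)))*18 = (23 + ((⅛)*(6 - 47*(-5))/(-5) + 1)/(-9 - 2))*18 = (23 + ((⅛)*(-⅕)*(6 + 235) + 1)/(-11))*18 = (23 + ((⅛)*(-⅕)*241 + 1)*(-1/11))*18 = (23 + (-241/40 + 1)*(-1/11))*18 = (23 - 201/40*(-1/11))*18 = (23 + 201/440)*18 = (10321/440)*18 = 92889/220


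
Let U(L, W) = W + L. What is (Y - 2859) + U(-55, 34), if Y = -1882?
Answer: -4762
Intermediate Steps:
U(L, W) = L + W
(Y - 2859) + U(-55, 34) = (-1882 - 2859) + (-55 + 34) = -4741 - 21 = -4762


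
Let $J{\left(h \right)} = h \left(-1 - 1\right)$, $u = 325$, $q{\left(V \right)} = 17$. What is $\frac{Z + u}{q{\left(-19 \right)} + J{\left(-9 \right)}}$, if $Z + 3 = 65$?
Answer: $\frac{387}{35} \approx 11.057$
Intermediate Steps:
$Z = 62$ ($Z = -3 + 65 = 62$)
$J{\left(h \right)} = - 2 h$ ($J{\left(h \right)} = h \left(-2\right) = - 2 h$)
$\frac{Z + u}{q{\left(-19 \right)} + J{\left(-9 \right)}} = \frac{62 + 325}{17 - -18} = \frac{387}{17 + 18} = \frac{387}{35}$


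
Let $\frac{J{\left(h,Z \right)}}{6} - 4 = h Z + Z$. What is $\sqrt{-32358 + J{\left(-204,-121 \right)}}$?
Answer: $2 \sqrt{28761} \approx 339.18$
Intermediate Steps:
$J{\left(h,Z \right)} = 24 + 6 Z + 6 Z h$ ($J{\left(h,Z \right)} = 24 + 6 \left(h Z + Z\right) = 24 + 6 \left(Z h + Z\right) = 24 + 6 \left(Z + Z h\right) = 24 + \left(6 Z + 6 Z h\right) = 24 + 6 Z + 6 Z h$)
$\sqrt{-32358 + J{\left(-204,-121 \right)}} = \sqrt{-32358 + \left(24 + 6 \left(-121\right) + 6 \left(-121\right) \left(-204\right)\right)} = \sqrt{-32358 + \left(24 - 726 + 148104\right)} = \sqrt{-32358 + 147402} = \sqrt{115044} = 2 \sqrt{28761}$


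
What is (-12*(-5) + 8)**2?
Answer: 4624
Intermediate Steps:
(-12*(-5) + 8)**2 = (60 + 8)**2 = 68**2 = 4624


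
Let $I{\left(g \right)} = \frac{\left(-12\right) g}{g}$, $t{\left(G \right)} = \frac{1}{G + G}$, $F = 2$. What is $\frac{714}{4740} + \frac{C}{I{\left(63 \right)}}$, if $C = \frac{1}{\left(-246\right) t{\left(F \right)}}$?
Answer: $\frac{22153}{145755} \approx 0.15199$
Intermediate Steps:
$t{\left(G \right)} = \frac{1}{2 G}$
$I{\left(g \right)} = -12$
$C = - \frac{2}{123}$ ($C = \frac{1}{\left(-246\right) \frac{1}{2 \cdot 2}} = \frac{1}{\left(-246\right) \frac{1}{2} \cdot \frac{1}{2}} = \frac{1}{\left(-246\right) \frac{1}{4}} = \frac{1}{- \frac{123}{2}} = - \frac{2}{123} \approx -0.01626$)
$\frac{714}{4740} + \frac{C}{I{\left(63 \right)}} = \frac{714}{4740} - \frac{2}{123 \left(-12\right)} = 714 \cdot \frac{1}{4740} - - \frac{1}{738} = \frac{119}{790} + \frac{1}{738} = \frac{22153}{145755}$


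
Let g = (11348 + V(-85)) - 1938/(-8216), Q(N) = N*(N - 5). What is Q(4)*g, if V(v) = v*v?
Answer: -76298853/1027 ≈ -74293.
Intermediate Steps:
V(v) = v²
Q(N) = N*(-5 + N)
g = 76298853/4108 (g = (11348 + (-85)²) - 1938/(-8216) = (11348 + 7225) - 1938*(-1/8216) = 18573 + 969/4108 = 76298853/4108 ≈ 18573.)
Q(4)*g = (4*(-5 + 4))*(76298853/4108) = (4*(-1))*(76298853/4108) = -4*76298853/4108 = -76298853/1027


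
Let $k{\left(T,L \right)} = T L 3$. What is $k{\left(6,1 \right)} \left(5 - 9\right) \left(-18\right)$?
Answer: $1296$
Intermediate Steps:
$k{\left(T,L \right)} = 3 L T$ ($k{\left(T,L \right)} = L T 3 = 3 L T$)
$k{\left(6,1 \right)} \left(5 - 9\right) \left(-18\right) = 3 \cdot 1 \cdot 6 \left(5 - 9\right) \left(-18\right) = 18 \left(-4\right) \left(-18\right) = \left(-72\right) \left(-18\right) = 1296$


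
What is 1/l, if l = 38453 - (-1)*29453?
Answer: 1/67906 ≈ 1.4726e-5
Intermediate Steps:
l = 67906 (l = 38453 - 1*(-29453) = 38453 + 29453 = 67906)
1/l = 1/67906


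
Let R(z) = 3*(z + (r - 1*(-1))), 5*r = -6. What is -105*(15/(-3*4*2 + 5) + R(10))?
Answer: -57078/19 ≈ -3004.1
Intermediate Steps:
r = -6/5 (r = (1/5)*(-6) = -6/5 ≈ -1.2000)
R(z) = -3/5 + 3*z (R(z) = 3*(z + (-6/5 - 1*(-1))) = 3*(z + (-6/5 + 1)) = 3*(z - 1/5) = 3*(-1/5 + z) = -3/5 + 3*z)
-105*(15/(-3*4*2 + 5) + R(10)) = -105*(15/(-3*4*2 + 5) + (-3/5 + 3*10)) = -105*(15/(-12*2 + 5) + (-3/5 + 30)) = -105*(15/(-24 + 5) + 147/5) = -105*(15/(-19) + 147/5) = -105*(15*(-1/19) + 147/5) = -105*(-15/19 + 147/5) = -105*2718/95 = -57078/19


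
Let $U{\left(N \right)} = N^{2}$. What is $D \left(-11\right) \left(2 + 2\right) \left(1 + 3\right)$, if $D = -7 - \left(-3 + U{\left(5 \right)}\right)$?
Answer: $5104$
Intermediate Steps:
$D = -29$ ($D = -7 + \left(3 - 5^{2}\right) = -7 + \left(3 - 25\right) = -7 - 22 = -29$)
$D \left(-11\right) \left(2 + 2\right) \left(1 + 3\right) = \left(-29\right) \left(-11\right) \left(2 + 2\right) \left(1 + 3\right) = 319 \cdot 4 \cdot 4 = 319 \cdot 16 = 5104$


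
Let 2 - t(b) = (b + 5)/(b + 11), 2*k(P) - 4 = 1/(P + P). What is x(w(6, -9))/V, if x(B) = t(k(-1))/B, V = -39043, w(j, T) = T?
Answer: 25/5973579 ≈ 4.1851e-6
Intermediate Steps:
k(P) = 2 + 1/(4*P) (k(P) = 2 + 1/(2*(P + P)) = 2 + 1/(2*((2*P))) = 2 + (1/(2*P))/2 = 2 + 1/(4*P))
t(b) = 2 - (5 + b)/(11 + b) (t(b) = 2 - (b + 5)/(b + 11) = 2 - (5 + b)/(11 + b))
x(B) = 25/(17*B) (x(B) = ((17 + (2 + (¼)/(-1)))/(11 + (2 + (¼)/(-1))))/B = ((17 + (2 + (¼)*(-1)))/(11 + (2 + (¼)*(-1))))/B = ((17 + (2 - ¼))/(11 + (2 - ¼)))/B = ((17 + 7/4)/(11 + 7/4))/B = ((75/4)/(51/4))/B = ((4/51)*(75/4))/B = 25/(17*B))
x(w(6, -9))/V = ((25/17)/(-9))/(-39043) = ((25/17)*(-⅑))*(-1/39043) = -25/153*(-1/39043) = 25/5973579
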